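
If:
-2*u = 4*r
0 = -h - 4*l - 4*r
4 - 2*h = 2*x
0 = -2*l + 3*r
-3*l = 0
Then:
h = 0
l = 0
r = 0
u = 0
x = 2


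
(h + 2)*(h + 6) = h^2 + 8*h + 12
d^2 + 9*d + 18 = (d + 3)*(d + 6)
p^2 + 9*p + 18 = (p + 3)*(p + 6)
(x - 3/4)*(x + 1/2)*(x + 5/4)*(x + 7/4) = x^4 + 11*x^3/4 + 17*x^2/16 - 107*x/64 - 105/128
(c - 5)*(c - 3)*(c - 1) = c^3 - 9*c^2 + 23*c - 15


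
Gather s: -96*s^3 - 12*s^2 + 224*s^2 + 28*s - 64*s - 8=-96*s^3 + 212*s^2 - 36*s - 8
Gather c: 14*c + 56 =14*c + 56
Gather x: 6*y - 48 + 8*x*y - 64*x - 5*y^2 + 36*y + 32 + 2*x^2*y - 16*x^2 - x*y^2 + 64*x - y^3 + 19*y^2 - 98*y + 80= x^2*(2*y - 16) + x*(-y^2 + 8*y) - y^3 + 14*y^2 - 56*y + 64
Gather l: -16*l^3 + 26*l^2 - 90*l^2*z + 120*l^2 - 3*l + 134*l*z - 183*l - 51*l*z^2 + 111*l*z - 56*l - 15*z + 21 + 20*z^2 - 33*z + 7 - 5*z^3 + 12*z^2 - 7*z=-16*l^3 + l^2*(146 - 90*z) + l*(-51*z^2 + 245*z - 242) - 5*z^3 + 32*z^2 - 55*z + 28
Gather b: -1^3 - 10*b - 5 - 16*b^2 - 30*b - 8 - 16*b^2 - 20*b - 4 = -32*b^2 - 60*b - 18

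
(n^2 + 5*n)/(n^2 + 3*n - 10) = n/(n - 2)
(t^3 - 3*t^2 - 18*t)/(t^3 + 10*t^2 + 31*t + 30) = t*(t - 6)/(t^2 + 7*t + 10)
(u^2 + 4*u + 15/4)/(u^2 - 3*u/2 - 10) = (u + 3/2)/(u - 4)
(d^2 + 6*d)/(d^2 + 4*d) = (d + 6)/(d + 4)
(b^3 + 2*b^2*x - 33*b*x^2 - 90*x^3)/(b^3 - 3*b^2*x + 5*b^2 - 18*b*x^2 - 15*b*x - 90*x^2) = (b + 5*x)/(b + 5)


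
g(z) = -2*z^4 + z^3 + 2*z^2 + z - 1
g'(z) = -8*z^3 + 3*z^2 + 4*z + 1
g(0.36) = -0.37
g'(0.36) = 2.46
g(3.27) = -170.05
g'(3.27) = -233.57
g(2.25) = -28.49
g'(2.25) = -65.94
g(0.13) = -0.83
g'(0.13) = 1.55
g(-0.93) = -2.50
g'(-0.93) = 6.31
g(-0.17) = -1.12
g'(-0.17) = 0.45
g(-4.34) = -758.97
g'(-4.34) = 694.12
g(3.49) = -227.35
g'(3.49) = -288.57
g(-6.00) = -2743.00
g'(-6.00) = 1813.00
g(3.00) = -115.00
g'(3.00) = -176.00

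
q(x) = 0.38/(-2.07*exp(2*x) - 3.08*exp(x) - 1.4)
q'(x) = 0.38*(4.14*exp(2*x) + 3.08*exp(x))/(-2.07*exp(2*x) - 3.08*exp(x) - 1.4)^2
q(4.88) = -0.00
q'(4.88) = 0.00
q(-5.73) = -0.27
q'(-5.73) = 0.00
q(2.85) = -0.00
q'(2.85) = 0.00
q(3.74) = -0.00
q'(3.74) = 0.00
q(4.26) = -0.00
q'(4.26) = 0.00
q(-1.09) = -0.14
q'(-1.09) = 0.08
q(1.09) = -0.01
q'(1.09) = 0.02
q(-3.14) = -0.25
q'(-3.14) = 0.02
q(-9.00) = -0.27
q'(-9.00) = 0.00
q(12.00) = 0.00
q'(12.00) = 0.00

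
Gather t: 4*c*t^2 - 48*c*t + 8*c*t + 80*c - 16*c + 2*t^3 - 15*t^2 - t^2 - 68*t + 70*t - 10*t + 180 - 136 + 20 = 64*c + 2*t^3 + t^2*(4*c - 16) + t*(-40*c - 8) + 64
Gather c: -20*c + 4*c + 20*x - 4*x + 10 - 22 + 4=-16*c + 16*x - 8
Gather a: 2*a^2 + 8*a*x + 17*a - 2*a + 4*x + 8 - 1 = 2*a^2 + a*(8*x + 15) + 4*x + 7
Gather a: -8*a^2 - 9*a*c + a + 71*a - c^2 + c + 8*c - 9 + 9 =-8*a^2 + a*(72 - 9*c) - c^2 + 9*c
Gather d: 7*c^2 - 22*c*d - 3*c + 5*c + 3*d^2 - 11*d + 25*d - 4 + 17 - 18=7*c^2 + 2*c + 3*d^2 + d*(14 - 22*c) - 5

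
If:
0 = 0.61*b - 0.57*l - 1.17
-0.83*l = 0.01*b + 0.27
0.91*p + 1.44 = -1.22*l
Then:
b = 1.60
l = -0.34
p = -1.12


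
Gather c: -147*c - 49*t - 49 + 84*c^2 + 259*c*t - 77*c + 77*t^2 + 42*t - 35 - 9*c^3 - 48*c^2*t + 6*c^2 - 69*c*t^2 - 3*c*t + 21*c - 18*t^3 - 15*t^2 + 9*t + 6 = -9*c^3 + c^2*(90 - 48*t) + c*(-69*t^2 + 256*t - 203) - 18*t^3 + 62*t^2 + 2*t - 78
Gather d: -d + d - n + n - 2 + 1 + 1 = 0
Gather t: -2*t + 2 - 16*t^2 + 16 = -16*t^2 - 2*t + 18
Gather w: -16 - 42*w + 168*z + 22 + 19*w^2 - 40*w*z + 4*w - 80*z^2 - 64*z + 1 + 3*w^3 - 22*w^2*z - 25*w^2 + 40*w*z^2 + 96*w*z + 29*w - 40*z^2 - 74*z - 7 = 3*w^3 + w^2*(-22*z - 6) + w*(40*z^2 + 56*z - 9) - 120*z^2 + 30*z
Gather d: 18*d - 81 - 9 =18*d - 90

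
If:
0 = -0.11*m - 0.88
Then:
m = -8.00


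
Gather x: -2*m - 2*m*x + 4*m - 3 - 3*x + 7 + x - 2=2*m + x*(-2*m - 2) + 2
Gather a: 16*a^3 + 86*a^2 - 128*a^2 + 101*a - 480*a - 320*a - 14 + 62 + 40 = 16*a^3 - 42*a^2 - 699*a + 88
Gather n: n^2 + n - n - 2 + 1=n^2 - 1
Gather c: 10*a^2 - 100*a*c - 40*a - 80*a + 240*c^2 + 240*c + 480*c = 10*a^2 - 120*a + 240*c^2 + c*(720 - 100*a)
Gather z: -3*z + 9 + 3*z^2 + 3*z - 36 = 3*z^2 - 27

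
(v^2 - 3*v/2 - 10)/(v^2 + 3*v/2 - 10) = (2*v^2 - 3*v - 20)/(2*v^2 + 3*v - 20)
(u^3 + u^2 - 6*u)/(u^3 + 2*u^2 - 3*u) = (u - 2)/(u - 1)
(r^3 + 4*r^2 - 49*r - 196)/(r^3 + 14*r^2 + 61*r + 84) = (r - 7)/(r + 3)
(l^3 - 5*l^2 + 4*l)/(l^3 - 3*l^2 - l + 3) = l*(l - 4)/(l^2 - 2*l - 3)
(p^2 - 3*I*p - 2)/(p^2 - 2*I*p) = (p - I)/p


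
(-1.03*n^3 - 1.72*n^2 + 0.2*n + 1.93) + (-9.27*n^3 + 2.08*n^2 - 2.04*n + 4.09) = -10.3*n^3 + 0.36*n^2 - 1.84*n + 6.02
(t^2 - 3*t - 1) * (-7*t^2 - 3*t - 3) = -7*t^4 + 18*t^3 + 13*t^2 + 12*t + 3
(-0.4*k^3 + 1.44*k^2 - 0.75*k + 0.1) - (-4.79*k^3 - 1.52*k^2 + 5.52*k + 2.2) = 4.39*k^3 + 2.96*k^2 - 6.27*k - 2.1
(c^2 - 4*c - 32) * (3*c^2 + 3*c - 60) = 3*c^4 - 9*c^3 - 168*c^2 + 144*c + 1920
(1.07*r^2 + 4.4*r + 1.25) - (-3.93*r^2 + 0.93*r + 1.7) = 5.0*r^2 + 3.47*r - 0.45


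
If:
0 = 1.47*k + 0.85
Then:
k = -0.58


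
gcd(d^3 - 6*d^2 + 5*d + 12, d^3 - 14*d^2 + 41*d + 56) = d + 1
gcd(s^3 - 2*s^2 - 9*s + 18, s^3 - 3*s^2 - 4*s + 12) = s^2 - 5*s + 6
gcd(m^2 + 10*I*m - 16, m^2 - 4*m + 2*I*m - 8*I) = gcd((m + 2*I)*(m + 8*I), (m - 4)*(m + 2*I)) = m + 2*I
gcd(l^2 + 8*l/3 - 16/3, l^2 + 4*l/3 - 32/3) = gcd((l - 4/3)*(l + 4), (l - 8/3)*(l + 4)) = l + 4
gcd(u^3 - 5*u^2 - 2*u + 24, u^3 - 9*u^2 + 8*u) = 1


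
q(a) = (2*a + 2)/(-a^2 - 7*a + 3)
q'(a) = (2*a + 2)*(2*a + 7)/(-a^2 - 7*a + 3)^2 + 2/(-a^2 - 7*a + 3)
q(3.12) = -0.29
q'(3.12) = 0.06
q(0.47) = -5.75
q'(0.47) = 85.52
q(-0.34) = 0.25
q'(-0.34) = 0.68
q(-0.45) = 0.18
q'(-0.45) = 0.53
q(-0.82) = 0.04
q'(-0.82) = 0.28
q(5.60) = -0.20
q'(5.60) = 0.02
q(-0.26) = 0.31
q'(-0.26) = 0.85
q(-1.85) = -0.14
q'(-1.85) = 0.12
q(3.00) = -0.30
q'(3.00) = 0.07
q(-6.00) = -1.11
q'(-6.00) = 0.84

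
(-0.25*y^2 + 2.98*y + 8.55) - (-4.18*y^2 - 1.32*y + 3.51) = 3.93*y^2 + 4.3*y + 5.04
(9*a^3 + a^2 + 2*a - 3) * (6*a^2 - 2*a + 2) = 54*a^5 - 12*a^4 + 28*a^3 - 20*a^2 + 10*a - 6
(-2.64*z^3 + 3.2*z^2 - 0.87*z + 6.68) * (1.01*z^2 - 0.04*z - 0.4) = -2.6664*z^5 + 3.3376*z^4 + 0.0493*z^3 + 5.5016*z^2 + 0.0808*z - 2.672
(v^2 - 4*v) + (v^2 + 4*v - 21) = 2*v^2 - 21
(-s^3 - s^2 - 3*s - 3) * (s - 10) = -s^4 + 9*s^3 + 7*s^2 + 27*s + 30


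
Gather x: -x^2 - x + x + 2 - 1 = 1 - x^2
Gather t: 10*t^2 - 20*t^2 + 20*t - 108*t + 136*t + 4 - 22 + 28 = -10*t^2 + 48*t + 10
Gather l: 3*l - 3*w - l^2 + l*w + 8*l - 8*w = -l^2 + l*(w + 11) - 11*w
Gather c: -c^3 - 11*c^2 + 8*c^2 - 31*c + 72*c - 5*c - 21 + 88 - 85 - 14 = -c^3 - 3*c^2 + 36*c - 32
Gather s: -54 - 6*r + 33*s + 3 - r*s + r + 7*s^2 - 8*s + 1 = -5*r + 7*s^2 + s*(25 - r) - 50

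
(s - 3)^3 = s^3 - 9*s^2 + 27*s - 27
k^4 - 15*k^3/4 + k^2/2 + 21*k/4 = k*(k - 3)*(k - 7/4)*(k + 1)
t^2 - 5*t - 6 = (t - 6)*(t + 1)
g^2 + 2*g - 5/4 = (g - 1/2)*(g + 5/2)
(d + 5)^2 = d^2 + 10*d + 25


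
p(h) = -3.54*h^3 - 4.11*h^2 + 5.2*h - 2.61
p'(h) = -10.62*h^2 - 8.22*h + 5.2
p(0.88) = -3.63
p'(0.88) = -10.26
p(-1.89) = -3.22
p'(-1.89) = -17.20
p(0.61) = -1.77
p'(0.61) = -3.77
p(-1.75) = -5.32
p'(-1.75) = -12.94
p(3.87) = -249.22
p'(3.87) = -185.67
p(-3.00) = 40.38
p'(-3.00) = -65.72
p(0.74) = -2.45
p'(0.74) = -6.70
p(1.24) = -9.23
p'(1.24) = -21.32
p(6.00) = -884.01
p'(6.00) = -426.44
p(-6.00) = 582.87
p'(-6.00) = -327.80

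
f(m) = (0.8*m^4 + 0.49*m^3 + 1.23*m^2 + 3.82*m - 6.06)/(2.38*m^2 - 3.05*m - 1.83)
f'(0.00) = -7.61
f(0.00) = 3.31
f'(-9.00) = -5.46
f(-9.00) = 22.67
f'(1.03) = -4.85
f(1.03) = -0.25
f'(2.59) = -1.37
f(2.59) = 9.08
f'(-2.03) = -1.50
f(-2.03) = 0.05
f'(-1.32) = -2.44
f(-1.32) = -1.21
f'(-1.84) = -1.56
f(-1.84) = -0.24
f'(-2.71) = -1.61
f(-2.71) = 1.09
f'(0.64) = -2.44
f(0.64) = 1.01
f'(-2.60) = -1.57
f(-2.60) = 0.91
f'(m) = (3.05 - 4.76*m)*(0.8*m^4 + 0.49*m^3 + 1.23*m^2 + 3.82*m - 6.06)/(2.38*m^2 - 3.05*m - 1.83)^2 + (3.2*m^3 + 1.47*m^2 + 2.46*m + 3.82)/(2.38*m^2 - 3.05*m - 1.83) = (3.808*m^5 - 6.1538*m^4 - 8.845*m^3 - 15.5332*m^2 + 24.3438*m - 25.4736)/(5.6644*m^4 - 14.518*m^3 + 0.591699999999998*m^2 + 11.163*m + 3.3489)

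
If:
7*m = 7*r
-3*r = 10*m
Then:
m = 0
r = 0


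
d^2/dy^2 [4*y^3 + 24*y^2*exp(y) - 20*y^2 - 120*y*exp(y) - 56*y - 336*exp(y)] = 24*y^2*exp(y) - 24*y*exp(y) + 24*y - 528*exp(y) - 40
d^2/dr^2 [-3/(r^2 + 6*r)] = 6*(r*(r + 6) - 4*(r + 3)^2)/(r^3*(r + 6)^3)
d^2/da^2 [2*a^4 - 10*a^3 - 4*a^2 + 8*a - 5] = 24*a^2 - 60*a - 8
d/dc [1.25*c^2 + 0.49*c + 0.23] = 2.5*c + 0.49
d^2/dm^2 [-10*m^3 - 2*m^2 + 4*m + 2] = -60*m - 4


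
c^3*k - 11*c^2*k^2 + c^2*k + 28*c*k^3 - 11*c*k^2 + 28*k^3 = (c - 7*k)*(c - 4*k)*(c*k + k)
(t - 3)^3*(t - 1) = t^4 - 10*t^3 + 36*t^2 - 54*t + 27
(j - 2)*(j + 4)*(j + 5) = j^3 + 7*j^2 + 2*j - 40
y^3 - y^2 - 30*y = y*(y - 6)*(y + 5)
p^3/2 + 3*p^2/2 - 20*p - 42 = (p/2 + 1)*(p - 6)*(p + 7)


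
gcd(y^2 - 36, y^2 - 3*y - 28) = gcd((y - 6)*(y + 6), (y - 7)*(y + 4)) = 1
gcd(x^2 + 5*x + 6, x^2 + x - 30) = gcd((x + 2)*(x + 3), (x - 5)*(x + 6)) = 1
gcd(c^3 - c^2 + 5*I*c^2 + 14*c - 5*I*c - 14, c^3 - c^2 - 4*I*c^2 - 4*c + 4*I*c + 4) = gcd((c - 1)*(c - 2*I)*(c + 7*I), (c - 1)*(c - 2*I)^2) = c^2 + c*(-1 - 2*I) + 2*I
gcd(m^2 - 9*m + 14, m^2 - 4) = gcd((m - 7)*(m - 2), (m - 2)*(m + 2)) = m - 2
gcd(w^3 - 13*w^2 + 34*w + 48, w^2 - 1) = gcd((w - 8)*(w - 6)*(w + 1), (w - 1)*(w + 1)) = w + 1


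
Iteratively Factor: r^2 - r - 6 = (r + 2)*(r - 3)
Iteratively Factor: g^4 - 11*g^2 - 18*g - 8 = (g - 4)*(g^3 + 4*g^2 + 5*g + 2) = (g - 4)*(g + 1)*(g^2 + 3*g + 2) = (g - 4)*(g + 1)*(g + 2)*(g + 1)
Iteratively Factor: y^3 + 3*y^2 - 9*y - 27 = (y + 3)*(y^2 - 9) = (y - 3)*(y + 3)*(y + 3)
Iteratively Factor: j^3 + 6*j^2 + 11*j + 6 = (j + 3)*(j^2 + 3*j + 2) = (j + 1)*(j + 3)*(j + 2)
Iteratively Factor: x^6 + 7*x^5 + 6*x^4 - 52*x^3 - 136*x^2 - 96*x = (x + 2)*(x^5 + 5*x^4 - 4*x^3 - 44*x^2 - 48*x) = x*(x + 2)*(x^4 + 5*x^3 - 4*x^2 - 44*x - 48) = x*(x - 3)*(x + 2)*(x^3 + 8*x^2 + 20*x + 16) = x*(x - 3)*(x + 2)*(x + 4)*(x^2 + 4*x + 4) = x*(x - 3)*(x + 2)^2*(x + 4)*(x + 2)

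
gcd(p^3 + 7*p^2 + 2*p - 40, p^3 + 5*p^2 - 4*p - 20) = p^2 + 3*p - 10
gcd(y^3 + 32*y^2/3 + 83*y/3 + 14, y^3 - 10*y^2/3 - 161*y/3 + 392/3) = y + 7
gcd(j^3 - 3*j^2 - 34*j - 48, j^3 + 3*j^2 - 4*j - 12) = j^2 + 5*j + 6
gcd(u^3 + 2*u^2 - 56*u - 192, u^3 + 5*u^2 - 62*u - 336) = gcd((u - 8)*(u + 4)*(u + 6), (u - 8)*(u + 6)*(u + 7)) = u^2 - 2*u - 48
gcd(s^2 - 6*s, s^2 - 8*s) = s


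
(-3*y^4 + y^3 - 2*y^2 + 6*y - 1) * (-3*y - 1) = 9*y^5 + 5*y^3 - 16*y^2 - 3*y + 1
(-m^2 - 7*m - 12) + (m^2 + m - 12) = -6*m - 24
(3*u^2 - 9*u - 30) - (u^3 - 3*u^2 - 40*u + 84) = -u^3 + 6*u^2 + 31*u - 114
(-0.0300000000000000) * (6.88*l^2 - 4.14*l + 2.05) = -0.2064*l^2 + 0.1242*l - 0.0615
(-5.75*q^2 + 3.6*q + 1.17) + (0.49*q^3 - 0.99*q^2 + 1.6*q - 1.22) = 0.49*q^3 - 6.74*q^2 + 5.2*q - 0.05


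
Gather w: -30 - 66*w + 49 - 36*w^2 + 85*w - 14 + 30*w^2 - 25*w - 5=-6*w^2 - 6*w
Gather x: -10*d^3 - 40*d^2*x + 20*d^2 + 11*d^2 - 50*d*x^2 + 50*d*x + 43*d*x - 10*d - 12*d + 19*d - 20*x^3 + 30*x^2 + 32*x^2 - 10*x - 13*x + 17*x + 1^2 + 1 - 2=-10*d^3 + 31*d^2 - 3*d - 20*x^3 + x^2*(62 - 50*d) + x*(-40*d^2 + 93*d - 6)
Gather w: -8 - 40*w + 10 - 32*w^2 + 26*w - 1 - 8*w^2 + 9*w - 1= -40*w^2 - 5*w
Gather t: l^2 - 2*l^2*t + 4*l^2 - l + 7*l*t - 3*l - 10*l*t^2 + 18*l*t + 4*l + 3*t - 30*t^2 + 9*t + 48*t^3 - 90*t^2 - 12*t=5*l^2 + 48*t^3 + t^2*(-10*l - 120) + t*(-2*l^2 + 25*l)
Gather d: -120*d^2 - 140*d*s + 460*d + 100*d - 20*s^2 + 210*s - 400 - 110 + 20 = -120*d^2 + d*(560 - 140*s) - 20*s^2 + 210*s - 490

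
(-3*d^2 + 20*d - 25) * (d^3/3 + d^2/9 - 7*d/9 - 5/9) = -d^5 + 19*d^4/3 - 34*d^3/9 - 50*d^2/3 + 25*d/3 + 125/9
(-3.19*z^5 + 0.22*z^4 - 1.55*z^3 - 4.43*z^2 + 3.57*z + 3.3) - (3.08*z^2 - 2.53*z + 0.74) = -3.19*z^5 + 0.22*z^4 - 1.55*z^3 - 7.51*z^2 + 6.1*z + 2.56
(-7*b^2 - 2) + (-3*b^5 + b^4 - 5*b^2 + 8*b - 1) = -3*b^5 + b^4 - 12*b^2 + 8*b - 3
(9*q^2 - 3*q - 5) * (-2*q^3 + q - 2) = -18*q^5 + 6*q^4 + 19*q^3 - 21*q^2 + q + 10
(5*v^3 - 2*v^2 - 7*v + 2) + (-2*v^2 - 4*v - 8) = 5*v^3 - 4*v^2 - 11*v - 6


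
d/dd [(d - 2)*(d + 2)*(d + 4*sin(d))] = 4*d^2*cos(d) + 3*d^2 + 8*d*sin(d) - 16*cos(d) - 4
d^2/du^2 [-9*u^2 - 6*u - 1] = -18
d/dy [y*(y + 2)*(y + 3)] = 3*y^2 + 10*y + 6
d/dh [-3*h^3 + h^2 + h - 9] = -9*h^2 + 2*h + 1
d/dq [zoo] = 0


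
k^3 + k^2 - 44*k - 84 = (k - 7)*(k + 2)*(k + 6)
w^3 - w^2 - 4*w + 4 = (w - 2)*(w - 1)*(w + 2)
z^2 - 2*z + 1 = (z - 1)^2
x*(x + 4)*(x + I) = x^3 + 4*x^2 + I*x^2 + 4*I*x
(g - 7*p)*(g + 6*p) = g^2 - g*p - 42*p^2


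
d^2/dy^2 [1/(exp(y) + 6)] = (exp(y) - 6)*exp(y)/(exp(y) + 6)^3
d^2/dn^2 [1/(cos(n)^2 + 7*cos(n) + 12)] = (-4*sin(n)^4 + 3*sin(n)^2 + 441*cos(n)/4 - 21*cos(3*n)/4 + 75)/((cos(n) + 3)^3*(cos(n) + 4)^3)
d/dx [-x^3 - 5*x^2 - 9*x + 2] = -3*x^2 - 10*x - 9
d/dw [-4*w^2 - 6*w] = -8*w - 6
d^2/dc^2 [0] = 0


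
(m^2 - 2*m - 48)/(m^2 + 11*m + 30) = (m - 8)/(m + 5)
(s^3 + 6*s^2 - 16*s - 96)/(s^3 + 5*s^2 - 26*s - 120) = (s - 4)/(s - 5)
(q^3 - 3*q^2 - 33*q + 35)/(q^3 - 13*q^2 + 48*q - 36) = (q^2 - 2*q - 35)/(q^2 - 12*q + 36)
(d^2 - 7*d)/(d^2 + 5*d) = (d - 7)/(d + 5)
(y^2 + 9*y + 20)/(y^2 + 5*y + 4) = (y + 5)/(y + 1)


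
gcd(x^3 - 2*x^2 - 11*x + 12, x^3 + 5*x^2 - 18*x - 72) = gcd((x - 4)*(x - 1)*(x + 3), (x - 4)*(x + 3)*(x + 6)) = x^2 - x - 12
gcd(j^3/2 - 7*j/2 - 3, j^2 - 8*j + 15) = j - 3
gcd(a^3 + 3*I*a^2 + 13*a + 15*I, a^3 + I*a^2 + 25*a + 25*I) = a^2 + 6*I*a - 5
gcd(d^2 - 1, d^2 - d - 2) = d + 1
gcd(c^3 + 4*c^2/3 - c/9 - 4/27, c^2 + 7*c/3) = 1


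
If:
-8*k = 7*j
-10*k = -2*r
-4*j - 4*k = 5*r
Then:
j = 0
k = 0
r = 0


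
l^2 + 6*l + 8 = (l + 2)*(l + 4)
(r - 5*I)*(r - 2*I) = r^2 - 7*I*r - 10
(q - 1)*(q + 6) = q^2 + 5*q - 6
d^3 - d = d*(d - 1)*(d + 1)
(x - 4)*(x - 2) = x^2 - 6*x + 8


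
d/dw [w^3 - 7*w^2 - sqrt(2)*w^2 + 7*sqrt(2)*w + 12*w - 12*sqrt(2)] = 3*w^2 - 14*w - 2*sqrt(2)*w + 7*sqrt(2) + 12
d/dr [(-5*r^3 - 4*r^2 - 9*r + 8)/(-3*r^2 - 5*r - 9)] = (15*r^4 + 50*r^3 + 128*r^2 + 120*r + 121)/(9*r^4 + 30*r^3 + 79*r^2 + 90*r + 81)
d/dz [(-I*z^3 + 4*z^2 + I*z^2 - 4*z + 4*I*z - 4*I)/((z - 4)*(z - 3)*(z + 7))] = (-z^4*(4 + I) + 2*z^3*(4 + 33*I) - z^2*(148 + 277*I) + 168*z*(4 + I) - 336 + 188*I)/(z^6 - 74*z^4 + 168*z^3 + 1369*z^2 - 6216*z + 7056)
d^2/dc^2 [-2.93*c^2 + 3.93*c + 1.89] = -5.86000000000000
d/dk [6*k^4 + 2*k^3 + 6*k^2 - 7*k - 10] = 24*k^3 + 6*k^2 + 12*k - 7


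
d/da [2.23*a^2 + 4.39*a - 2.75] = 4.46*a + 4.39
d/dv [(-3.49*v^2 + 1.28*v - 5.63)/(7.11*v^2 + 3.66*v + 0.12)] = (-21.8742*v^2 + 79.221*v + 20.7594)/(50.5521*v^4 + 52.0452*v^3 + 15.102*v^2 + 0.8784*v + 0.0144)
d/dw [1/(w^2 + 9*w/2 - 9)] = 2*(-4*w - 9)/(2*w^2 + 9*w - 18)^2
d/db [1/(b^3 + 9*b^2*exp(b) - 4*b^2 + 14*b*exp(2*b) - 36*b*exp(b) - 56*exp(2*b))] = (-9*b^2*exp(b) - 3*b^2 - 28*b*exp(2*b) + 18*b*exp(b) + 8*b + 98*exp(2*b) + 36*exp(b))/(b^3 + 9*b^2*exp(b) - 4*b^2 + 14*b*exp(2*b) - 36*b*exp(b) - 56*exp(2*b))^2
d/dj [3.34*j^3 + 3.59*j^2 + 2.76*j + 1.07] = 10.02*j^2 + 7.18*j + 2.76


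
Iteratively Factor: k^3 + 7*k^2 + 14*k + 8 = (k + 4)*(k^2 + 3*k + 2) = (k + 1)*(k + 4)*(k + 2)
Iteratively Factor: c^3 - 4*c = (c + 2)*(c^2 - 2*c) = c*(c + 2)*(c - 2)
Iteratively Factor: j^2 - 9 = (j + 3)*(j - 3)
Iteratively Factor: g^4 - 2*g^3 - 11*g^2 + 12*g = (g + 3)*(g^3 - 5*g^2 + 4*g) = g*(g + 3)*(g^2 - 5*g + 4) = g*(g - 4)*(g + 3)*(g - 1)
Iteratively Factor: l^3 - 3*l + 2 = (l + 2)*(l^2 - 2*l + 1) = (l - 1)*(l + 2)*(l - 1)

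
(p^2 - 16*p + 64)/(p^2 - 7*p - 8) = (p - 8)/(p + 1)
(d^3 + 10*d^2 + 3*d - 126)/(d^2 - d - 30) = (-d^3 - 10*d^2 - 3*d + 126)/(-d^2 + d + 30)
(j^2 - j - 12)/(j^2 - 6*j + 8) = (j + 3)/(j - 2)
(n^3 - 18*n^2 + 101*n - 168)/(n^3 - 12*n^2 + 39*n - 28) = (n^2 - 11*n + 24)/(n^2 - 5*n + 4)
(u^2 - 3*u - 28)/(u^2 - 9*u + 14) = (u + 4)/(u - 2)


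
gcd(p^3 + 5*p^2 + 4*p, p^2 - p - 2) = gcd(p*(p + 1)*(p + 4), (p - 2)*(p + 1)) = p + 1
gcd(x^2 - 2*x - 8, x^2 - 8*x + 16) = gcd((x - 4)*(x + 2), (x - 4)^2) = x - 4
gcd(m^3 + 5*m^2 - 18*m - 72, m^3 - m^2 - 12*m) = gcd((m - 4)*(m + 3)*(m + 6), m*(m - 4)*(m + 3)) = m^2 - m - 12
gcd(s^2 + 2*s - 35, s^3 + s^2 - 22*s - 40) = s - 5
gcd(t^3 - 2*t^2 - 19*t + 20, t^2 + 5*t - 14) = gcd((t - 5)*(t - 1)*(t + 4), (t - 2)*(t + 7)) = 1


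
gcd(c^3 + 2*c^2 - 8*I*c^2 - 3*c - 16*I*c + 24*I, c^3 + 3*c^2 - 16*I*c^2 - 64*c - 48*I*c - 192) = c^2 + c*(3 - 8*I) - 24*I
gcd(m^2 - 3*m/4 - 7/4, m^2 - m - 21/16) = m - 7/4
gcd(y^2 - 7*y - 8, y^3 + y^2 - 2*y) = 1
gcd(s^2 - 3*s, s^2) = s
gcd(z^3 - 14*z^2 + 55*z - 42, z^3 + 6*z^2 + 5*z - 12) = z - 1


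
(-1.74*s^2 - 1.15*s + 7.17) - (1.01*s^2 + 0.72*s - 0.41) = -2.75*s^2 - 1.87*s + 7.58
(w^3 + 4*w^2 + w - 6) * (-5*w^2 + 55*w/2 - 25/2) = -5*w^5 + 15*w^4/2 + 185*w^3/2 + 15*w^2/2 - 355*w/2 + 75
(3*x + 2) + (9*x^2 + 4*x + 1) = 9*x^2 + 7*x + 3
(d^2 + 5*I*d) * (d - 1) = d^3 - d^2 + 5*I*d^2 - 5*I*d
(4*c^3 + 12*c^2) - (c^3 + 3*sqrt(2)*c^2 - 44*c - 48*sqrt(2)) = 3*c^3 - 3*sqrt(2)*c^2 + 12*c^2 + 44*c + 48*sqrt(2)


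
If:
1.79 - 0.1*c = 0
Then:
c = 17.90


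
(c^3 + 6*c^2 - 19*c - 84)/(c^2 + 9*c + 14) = (c^2 - c - 12)/(c + 2)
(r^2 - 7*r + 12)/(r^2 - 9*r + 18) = (r - 4)/(r - 6)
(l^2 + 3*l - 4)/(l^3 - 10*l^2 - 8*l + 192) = (l - 1)/(l^2 - 14*l + 48)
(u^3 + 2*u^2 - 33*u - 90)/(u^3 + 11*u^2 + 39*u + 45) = (u - 6)/(u + 3)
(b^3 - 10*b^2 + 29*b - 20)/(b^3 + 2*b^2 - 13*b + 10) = (b^2 - 9*b + 20)/(b^2 + 3*b - 10)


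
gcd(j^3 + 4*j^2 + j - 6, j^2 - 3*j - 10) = j + 2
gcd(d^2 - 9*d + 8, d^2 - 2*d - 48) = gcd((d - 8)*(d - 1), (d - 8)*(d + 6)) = d - 8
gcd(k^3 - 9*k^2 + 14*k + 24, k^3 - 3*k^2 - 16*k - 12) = k^2 - 5*k - 6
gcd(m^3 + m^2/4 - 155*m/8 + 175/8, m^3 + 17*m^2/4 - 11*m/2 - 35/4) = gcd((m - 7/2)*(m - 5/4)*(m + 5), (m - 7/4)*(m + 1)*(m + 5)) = m + 5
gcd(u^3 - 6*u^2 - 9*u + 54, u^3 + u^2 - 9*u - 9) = u^2 - 9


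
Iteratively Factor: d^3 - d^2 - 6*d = (d + 2)*(d^2 - 3*d) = d*(d + 2)*(d - 3)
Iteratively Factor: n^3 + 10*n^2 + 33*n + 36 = (n + 3)*(n^2 + 7*n + 12) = (n + 3)*(n + 4)*(n + 3)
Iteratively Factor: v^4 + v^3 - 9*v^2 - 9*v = (v + 1)*(v^3 - 9*v) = (v + 1)*(v + 3)*(v^2 - 3*v) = v*(v + 1)*(v + 3)*(v - 3)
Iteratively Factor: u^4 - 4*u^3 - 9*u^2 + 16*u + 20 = (u + 1)*(u^3 - 5*u^2 - 4*u + 20) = (u - 2)*(u + 1)*(u^2 - 3*u - 10) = (u - 2)*(u + 1)*(u + 2)*(u - 5)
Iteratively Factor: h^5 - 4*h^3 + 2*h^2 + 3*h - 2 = (h - 1)*(h^4 + h^3 - 3*h^2 - h + 2) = (h - 1)*(h + 1)*(h^3 - 3*h + 2) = (h - 1)^2*(h + 1)*(h^2 + h - 2) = (h - 1)^3*(h + 1)*(h + 2)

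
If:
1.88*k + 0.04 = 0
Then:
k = -0.02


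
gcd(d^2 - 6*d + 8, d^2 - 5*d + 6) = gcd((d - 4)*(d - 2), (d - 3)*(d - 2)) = d - 2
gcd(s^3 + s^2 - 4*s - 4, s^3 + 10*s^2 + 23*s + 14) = s^2 + 3*s + 2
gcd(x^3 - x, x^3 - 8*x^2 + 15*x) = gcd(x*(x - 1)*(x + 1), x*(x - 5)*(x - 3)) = x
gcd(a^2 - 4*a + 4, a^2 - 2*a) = a - 2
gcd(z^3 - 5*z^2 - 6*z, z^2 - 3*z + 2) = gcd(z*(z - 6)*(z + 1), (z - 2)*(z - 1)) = 1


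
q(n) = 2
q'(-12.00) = 0.00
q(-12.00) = 2.00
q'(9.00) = 0.00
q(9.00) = 2.00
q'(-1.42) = 0.00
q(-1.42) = 2.00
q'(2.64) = 0.00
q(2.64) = 2.00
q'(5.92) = 0.00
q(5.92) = 2.00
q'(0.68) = 0.00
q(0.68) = 2.00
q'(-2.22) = 0.00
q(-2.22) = 2.00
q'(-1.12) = 0.00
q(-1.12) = 2.00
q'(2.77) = 0.00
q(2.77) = 2.00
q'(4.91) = 0.00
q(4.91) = 2.00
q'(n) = 0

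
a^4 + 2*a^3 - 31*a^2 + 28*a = a*(a - 4)*(a - 1)*(a + 7)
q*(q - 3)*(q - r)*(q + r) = q^4 - 3*q^3 - q^2*r^2 + 3*q*r^2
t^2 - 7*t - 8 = (t - 8)*(t + 1)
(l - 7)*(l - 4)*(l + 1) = l^3 - 10*l^2 + 17*l + 28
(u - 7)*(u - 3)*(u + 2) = u^3 - 8*u^2 + u + 42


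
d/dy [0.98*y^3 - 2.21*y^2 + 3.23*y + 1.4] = 2.94*y^2 - 4.42*y + 3.23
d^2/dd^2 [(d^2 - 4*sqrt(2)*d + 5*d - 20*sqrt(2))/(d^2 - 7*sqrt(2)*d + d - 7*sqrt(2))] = 2*(4*d^3 + 3*sqrt(2)*d^3 - 39*sqrt(2)*d^2 + 45*sqrt(2)*d + 672*d - 1553*sqrt(2) - 168)/(d^6 - 21*sqrt(2)*d^5 + 3*d^5 - 63*sqrt(2)*d^4 + 297*d^4 - 749*sqrt(2)*d^3 + 883*d^3 - 2079*sqrt(2)*d^2 + 882*d^2 - 2058*sqrt(2)*d + 294*d - 686*sqrt(2))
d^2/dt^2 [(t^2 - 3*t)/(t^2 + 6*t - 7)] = 2*(-9*t^3 + 21*t^2 - 63*t - 77)/(t^6 + 18*t^5 + 87*t^4 - 36*t^3 - 609*t^2 + 882*t - 343)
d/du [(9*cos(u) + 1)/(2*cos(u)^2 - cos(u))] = (18*sin(u) - sin(u)/cos(u)^2 + 4*tan(u))/(2*cos(u) - 1)^2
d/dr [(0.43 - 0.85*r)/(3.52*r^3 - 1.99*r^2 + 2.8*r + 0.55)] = (5.984*r^3 - 6.2323*r^2 + 1.7114*r - 1.6715)/(12.3904*r^6 - 14.0096*r^5 + 23.6721*r^4 - 7.272*r^3 + 5.651*r^2 + 3.08*r + 0.3025)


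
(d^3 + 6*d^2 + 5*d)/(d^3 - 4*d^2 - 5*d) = (d + 5)/(d - 5)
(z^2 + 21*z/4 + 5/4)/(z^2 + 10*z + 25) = (z + 1/4)/(z + 5)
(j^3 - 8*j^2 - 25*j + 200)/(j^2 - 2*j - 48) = (j^2 - 25)/(j + 6)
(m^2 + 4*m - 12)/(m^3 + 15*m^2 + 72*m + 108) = (m - 2)/(m^2 + 9*m + 18)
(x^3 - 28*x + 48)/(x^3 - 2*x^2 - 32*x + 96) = (x - 2)/(x - 4)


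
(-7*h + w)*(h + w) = -7*h^2 - 6*h*w + w^2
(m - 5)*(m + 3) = m^2 - 2*m - 15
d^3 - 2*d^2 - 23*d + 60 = (d - 4)*(d - 3)*(d + 5)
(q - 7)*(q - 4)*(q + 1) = q^3 - 10*q^2 + 17*q + 28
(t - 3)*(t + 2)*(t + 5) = t^3 + 4*t^2 - 11*t - 30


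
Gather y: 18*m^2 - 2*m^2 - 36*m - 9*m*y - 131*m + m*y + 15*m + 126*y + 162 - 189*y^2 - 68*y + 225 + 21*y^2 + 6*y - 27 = 16*m^2 - 152*m - 168*y^2 + y*(64 - 8*m) + 360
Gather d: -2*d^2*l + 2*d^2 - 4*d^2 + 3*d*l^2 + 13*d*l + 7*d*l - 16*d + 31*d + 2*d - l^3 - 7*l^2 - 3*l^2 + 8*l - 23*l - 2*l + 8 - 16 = d^2*(-2*l - 2) + d*(3*l^2 + 20*l + 17) - l^3 - 10*l^2 - 17*l - 8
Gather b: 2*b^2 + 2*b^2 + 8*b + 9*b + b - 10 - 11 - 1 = 4*b^2 + 18*b - 22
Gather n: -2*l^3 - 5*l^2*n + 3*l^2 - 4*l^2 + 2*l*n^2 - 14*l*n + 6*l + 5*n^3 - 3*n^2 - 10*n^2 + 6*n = -2*l^3 - l^2 + 6*l + 5*n^3 + n^2*(2*l - 13) + n*(-5*l^2 - 14*l + 6)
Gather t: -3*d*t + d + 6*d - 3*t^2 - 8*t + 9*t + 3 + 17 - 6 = 7*d - 3*t^2 + t*(1 - 3*d) + 14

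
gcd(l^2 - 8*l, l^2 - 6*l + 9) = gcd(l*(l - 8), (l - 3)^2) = 1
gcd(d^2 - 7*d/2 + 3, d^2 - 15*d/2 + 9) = d - 3/2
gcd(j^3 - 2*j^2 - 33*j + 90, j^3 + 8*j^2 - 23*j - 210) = j^2 + j - 30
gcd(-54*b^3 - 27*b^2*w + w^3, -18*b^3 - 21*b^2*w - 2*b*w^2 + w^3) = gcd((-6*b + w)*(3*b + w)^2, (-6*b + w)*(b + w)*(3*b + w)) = -18*b^2 - 3*b*w + w^2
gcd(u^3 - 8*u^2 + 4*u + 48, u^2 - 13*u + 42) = u - 6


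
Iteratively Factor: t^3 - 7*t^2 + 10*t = (t)*(t^2 - 7*t + 10) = t*(t - 5)*(t - 2)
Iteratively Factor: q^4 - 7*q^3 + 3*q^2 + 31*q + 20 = (q - 5)*(q^3 - 2*q^2 - 7*q - 4) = (q - 5)*(q + 1)*(q^2 - 3*q - 4) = (q - 5)*(q - 4)*(q + 1)*(q + 1)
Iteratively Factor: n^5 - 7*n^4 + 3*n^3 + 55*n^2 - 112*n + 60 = (n - 2)*(n^4 - 5*n^3 - 7*n^2 + 41*n - 30) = (n - 2)*(n - 1)*(n^3 - 4*n^2 - 11*n + 30) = (n - 2)*(n - 1)*(n + 3)*(n^2 - 7*n + 10) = (n - 5)*(n - 2)*(n - 1)*(n + 3)*(n - 2)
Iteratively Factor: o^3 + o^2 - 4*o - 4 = (o - 2)*(o^2 + 3*o + 2) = (o - 2)*(o + 1)*(o + 2)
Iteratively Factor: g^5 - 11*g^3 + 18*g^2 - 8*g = (g + 4)*(g^4 - 4*g^3 + 5*g^2 - 2*g) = (g - 2)*(g + 4)*(g^3 - 2*g^2 + g) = (g - 2)*(g - 1)*(g + 4)*(g^2 - g) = g*(g - 2)*(g - 1)*(g + 4)*(g - 1)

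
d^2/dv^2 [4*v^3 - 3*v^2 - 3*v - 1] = 24*v - 6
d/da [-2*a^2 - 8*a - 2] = -4*a - 8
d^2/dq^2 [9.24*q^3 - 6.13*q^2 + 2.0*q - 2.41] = 55.44*q - 12.26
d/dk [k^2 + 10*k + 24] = 2*k + 10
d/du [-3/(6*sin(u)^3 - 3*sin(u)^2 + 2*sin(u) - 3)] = 6*(9*sin(u)^2 - 3*sin(u) + 1)*cos(u)/(6*sin(u)^3 - 3*sin(u)^2 + 2*sin(u) - 3)^2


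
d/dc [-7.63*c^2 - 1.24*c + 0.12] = -15.26*c - 1.24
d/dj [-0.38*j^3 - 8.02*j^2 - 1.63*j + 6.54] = -1.14*j^2 - 16.04*j - 1.63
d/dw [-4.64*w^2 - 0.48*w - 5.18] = -9.28*w - 0.48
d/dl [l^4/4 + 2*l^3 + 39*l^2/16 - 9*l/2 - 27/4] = l^3 + 6*l^2 + 39*l/8 - 9/2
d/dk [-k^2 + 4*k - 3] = 4 - 2*k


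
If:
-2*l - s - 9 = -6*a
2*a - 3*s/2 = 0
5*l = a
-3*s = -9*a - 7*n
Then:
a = 135/64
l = 27/64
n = -675/448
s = 45/16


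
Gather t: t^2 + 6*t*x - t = t^2 + t*(6*x - 1)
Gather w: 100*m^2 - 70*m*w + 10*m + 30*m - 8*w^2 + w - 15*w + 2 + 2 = 100*m^2 + 40*m - 8*w^2 + w*(-70*m - 14) + 4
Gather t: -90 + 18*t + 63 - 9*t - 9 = 9*t - 36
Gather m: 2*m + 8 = 2*m + 8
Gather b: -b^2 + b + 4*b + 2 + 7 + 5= -b^2 + 5*b + 14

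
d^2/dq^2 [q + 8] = 0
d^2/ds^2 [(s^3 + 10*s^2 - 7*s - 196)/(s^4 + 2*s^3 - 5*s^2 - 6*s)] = 2*(s^9 + 30*s^8 + 33*s^7 - 1930*s^6 - 5463*s^5 + 4560*s^4 + 17509*s^3 - 7644*s^2 - 17640*s - 7056)/(s^3*(s^9 + 6*s^8 - 3*s^7 - 70*s^6 - 57*s^5 + 258*s^4 + 343*s^3 - 234*s^2 - 540*s - 216))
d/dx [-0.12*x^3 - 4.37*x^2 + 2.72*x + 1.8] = -0.36*x^2 - 8.74*x + 2.72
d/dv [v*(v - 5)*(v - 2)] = 3*v^2 - 14*v + 10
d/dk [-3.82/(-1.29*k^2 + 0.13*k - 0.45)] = (0.4966 - 9.8556*k)/(1.29*k^2 - 0.13*k + 0.45)^2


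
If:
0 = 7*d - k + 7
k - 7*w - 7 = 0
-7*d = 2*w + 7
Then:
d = -7/9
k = 14/9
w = -7/9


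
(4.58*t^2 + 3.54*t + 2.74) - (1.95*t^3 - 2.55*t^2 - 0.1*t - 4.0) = -1.95*t^3 + 7.13*t^2 + 3.64*t + 6.74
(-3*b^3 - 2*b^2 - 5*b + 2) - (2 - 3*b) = -3*b^3 - 2*b^2 - 2*b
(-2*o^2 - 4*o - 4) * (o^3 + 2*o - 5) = -2*o^5 - 4*o^4 - 8*o^3 + 2*o^2 + 12*o + 20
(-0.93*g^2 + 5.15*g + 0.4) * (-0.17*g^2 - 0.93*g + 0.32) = 0.1581*g^4 - 0.0106000000000001*g^3 - 5.1551*g^2 + 1.276*g + 0.128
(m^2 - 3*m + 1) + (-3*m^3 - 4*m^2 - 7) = -3*m^3 - 3*m^2 - 3*m - 6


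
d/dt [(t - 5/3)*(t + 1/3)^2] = (t - 1)*(3*t + 1)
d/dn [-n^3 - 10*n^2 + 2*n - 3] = -3*n^2 - 20*n + 2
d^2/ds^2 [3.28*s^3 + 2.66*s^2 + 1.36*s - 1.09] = 19.68*s + 5.32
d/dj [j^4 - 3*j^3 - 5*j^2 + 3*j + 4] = 4*j^3 - 9*j^2 - 10*j + 3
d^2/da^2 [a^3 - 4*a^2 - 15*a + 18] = 6*a - 8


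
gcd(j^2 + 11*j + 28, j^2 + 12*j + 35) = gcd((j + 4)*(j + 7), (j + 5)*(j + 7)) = j + 7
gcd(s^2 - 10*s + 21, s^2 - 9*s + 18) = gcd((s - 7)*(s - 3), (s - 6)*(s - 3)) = s - 3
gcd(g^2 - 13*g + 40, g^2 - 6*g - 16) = g - 8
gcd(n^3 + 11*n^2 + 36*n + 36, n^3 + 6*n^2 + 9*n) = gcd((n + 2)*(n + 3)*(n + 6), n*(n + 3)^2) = n + 3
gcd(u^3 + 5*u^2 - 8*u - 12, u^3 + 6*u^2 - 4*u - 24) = u^2 + 4*u - 12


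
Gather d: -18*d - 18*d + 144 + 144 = 288 - 36*d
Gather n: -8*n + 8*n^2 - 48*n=8*n^2 - 56*n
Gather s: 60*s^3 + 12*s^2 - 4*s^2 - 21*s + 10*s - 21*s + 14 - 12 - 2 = 60*s^3 + 8*s^2 - 32*s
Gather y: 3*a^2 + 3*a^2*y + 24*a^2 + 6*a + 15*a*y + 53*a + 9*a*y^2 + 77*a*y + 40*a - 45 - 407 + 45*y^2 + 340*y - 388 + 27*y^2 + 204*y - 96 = 27*a^2 + 99*a + y^2*(9*a + 72) + y*(3*a^2 + 92*a + 544) - 936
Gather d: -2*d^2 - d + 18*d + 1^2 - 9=-2*d^2 + 17*d - 8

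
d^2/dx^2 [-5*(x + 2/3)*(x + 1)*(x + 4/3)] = -30*x - 30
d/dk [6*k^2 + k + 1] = 12*k + 1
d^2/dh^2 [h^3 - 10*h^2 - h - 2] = 6*h - 20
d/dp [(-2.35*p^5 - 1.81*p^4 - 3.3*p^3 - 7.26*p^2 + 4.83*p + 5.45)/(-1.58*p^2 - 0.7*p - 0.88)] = (11.139*p^6 + 12.2996*p^5 + 19.355*p^4 + 10.9912*p^3 + 21.4254*p^2 + 29.9996*p - 0.4354)/(2.4964*p^4 + 2.212*p^3 + 3.2708*p^2 + 1.232*p + 0.7744)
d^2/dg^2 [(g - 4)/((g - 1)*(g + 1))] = 2*(g^3 - 12*g^2 + 3*g - 4)/(g^6 - 3*g^4 + 3*g^2 - 1)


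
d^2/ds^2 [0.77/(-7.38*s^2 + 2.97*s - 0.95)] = (83.875176*s^2 - 33.754644*s - 0.77*(14.76*s - 2.97)*(29.52*s - 5.94) + 10.79694)/(7.38*s^2 - 2.97*s + 0.95)^3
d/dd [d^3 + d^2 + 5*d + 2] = 3*d^2 + 2*d + 5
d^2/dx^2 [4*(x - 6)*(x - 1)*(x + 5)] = 24*x - 16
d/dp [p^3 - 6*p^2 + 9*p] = 3*p^2 - 12*p + 9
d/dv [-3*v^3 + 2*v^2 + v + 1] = -9*v^2 + 4*v + 1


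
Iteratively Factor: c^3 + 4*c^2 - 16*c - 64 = (c + 4)*(c^2 - 16) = (c + 4)^2*(c - 4)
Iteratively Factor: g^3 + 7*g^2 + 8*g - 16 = (g + 4)*(g^2 + 3*g - 4) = (g + 4)^2*(g - 1)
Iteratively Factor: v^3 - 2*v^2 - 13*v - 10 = (v - 5)*(v^2 + 3*v + 2) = (v - 5)*(v + 1)*(v + 2)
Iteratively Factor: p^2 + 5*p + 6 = (p + 3)*(p + 2)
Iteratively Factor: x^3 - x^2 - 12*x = (x + 3)*(x^2 - 4*x) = (x - 4)*(x + 3)*(x)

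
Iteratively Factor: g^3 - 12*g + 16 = (g - 2)*(g^2 + 2*g - 8) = (g - 2)*(g + 4)*(g - 2)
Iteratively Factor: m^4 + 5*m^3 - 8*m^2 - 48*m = (m + 4)*(m^3 + m^2 - 12*m) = m*(m + 4)*(m^2 + m - 12) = m*(m - 3)*(m + 4)*(m + 4)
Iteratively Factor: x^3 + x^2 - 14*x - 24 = (x + 3)*(x^2 - 2*x - 8) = (x + 2)*(x + 3)*(x - 4)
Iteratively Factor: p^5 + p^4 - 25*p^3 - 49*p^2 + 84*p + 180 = (p + 2)*(p^4 - p^3 - 23*p^2 - 3*p + 90) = (p + 2)*(p + 3)*(p^3 - 4*p^2 - 11*p + 30) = (p + 2)*(p + 3)^2*(p^2 - 7*p + 10) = (p - 5)*(p + 2)*(p + 3)^2*(p - 2)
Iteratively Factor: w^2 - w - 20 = (w - 5)*(w + 4)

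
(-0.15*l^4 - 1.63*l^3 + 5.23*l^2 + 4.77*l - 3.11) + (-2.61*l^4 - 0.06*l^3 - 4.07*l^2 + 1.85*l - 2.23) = -2.76*l^4 - 1.69*l^3 + 1.16*l^2 + 6.62*l - 5.34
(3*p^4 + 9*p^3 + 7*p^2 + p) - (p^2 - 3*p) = 3*p^4 + 9*p^3 + 6*p^2 + 4*p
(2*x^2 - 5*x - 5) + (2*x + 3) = 2*x^2 - 3*x - 2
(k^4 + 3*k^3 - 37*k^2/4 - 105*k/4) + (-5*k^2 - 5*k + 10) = k^4 + 3*k^3 - 57*k^2/4 - 125*k/4 + 10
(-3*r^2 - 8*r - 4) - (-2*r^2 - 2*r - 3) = -r^2 - 6*r - 1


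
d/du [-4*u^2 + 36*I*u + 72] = -8*u + 36*I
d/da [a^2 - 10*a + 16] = 2*a - 10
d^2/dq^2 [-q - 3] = 0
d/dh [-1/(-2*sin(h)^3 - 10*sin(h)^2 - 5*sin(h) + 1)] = (-20*sin(h) + 3*cos(2*h) - 8)*cos(h)/(2*sin(h)^3 + 10*sin(h)^2 + 5*sin(h) - 1)^2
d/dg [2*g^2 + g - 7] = 4*g + 1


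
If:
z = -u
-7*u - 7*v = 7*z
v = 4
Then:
No Solution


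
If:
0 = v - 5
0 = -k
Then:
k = 0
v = 5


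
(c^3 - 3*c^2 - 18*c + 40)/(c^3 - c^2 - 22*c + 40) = (c^2 - c - 20)/(c^2 + c - 20)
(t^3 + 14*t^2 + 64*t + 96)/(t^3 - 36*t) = (t^2 + 8*t + 16)/(t*(t - 6))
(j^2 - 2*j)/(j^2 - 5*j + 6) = j/(j - 3)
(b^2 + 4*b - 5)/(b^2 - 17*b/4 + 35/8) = 8*(b^2 + 4*b - 5)/(8*b^2 - 34*b + 35)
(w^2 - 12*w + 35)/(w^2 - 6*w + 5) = (w - 7)/(w - 1)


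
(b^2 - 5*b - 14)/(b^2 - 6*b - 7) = (b + 2)/(b + 1)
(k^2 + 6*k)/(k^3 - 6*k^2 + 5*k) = (k + 6)/(k^2 - 6*k + 5)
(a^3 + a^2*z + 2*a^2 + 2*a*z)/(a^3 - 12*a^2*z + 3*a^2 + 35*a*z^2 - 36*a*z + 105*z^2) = a*(a^2 + a*z + 2*a + 2*z)/(a^3 - 12*a^2*z + 3*a^2 + 35*a*z^2 - 36*a*z + 105*z^2)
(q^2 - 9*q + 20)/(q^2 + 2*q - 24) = (q - 5)/(q + 6)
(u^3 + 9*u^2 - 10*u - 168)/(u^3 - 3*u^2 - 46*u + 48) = (u^2 + 3*u - 28)/(u^2 - 9*u + 8)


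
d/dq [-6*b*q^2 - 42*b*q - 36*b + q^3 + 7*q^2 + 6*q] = -12*b*q - 42*b + 3*q^2 + 14*q + 6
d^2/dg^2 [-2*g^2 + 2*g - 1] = -4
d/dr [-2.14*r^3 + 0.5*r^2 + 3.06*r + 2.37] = -6.42*r^2 + 1.0*r + 3.06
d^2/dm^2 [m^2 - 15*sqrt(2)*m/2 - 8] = 2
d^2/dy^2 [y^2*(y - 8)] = 6*y - 16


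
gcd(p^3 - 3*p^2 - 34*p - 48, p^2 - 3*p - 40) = p - 8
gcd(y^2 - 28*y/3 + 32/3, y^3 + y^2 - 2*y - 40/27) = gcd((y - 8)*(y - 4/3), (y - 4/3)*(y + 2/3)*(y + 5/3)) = y - 4/3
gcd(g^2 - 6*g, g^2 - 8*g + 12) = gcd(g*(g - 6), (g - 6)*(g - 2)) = g - 6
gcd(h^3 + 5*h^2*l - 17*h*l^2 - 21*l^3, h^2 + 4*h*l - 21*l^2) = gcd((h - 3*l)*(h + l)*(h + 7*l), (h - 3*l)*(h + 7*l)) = h^2 + 4*h*l - 21*l^2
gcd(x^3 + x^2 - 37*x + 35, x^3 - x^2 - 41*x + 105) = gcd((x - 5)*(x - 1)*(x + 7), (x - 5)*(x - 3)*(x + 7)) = x^2 + 2*x - 35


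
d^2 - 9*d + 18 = (d - 6)*(d - 3)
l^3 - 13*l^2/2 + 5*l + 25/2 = (l - 5)*(l - 5/2)*(l + 1)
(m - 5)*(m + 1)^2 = m^3 - 3*m^2 - 9*m - 5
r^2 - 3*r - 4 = (r - 4)*(r + 1)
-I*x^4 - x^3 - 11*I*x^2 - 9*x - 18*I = (x - 3*I)*(x - 2*I)*(x + 3*I)*(-I*x + 1)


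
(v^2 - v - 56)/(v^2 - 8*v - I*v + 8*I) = (v + 7)/(v - I)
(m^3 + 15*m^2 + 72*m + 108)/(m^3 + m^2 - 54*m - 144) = (m + 6)/(m - 8)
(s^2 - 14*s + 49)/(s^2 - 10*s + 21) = (s - 7)/(s - 3)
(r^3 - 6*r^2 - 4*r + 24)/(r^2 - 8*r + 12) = r + 2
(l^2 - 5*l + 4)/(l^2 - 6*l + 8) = (l - 1)/(l - 2)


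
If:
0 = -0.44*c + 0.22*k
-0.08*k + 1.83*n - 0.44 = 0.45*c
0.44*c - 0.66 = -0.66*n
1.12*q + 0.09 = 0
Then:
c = 0.76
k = 1.52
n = 0.49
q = -0.08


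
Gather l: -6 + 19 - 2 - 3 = 8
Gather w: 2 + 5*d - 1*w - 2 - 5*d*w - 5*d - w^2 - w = -w^2 + w*(-5*d - 2)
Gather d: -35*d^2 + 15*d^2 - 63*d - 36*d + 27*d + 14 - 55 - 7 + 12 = -20*d^2 - 72*d - 36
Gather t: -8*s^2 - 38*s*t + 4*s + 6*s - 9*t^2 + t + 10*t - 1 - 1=-8*s^2 + 10*s - 9*t^2 + t*(11 - 38*s) - 2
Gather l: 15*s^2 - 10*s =15*s^2 - 10*s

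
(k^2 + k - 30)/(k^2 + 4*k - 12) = (k - 5)/(k - 2)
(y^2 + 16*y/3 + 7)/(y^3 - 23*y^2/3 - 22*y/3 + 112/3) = (y + 3)/(y^2 - 10*y + 16)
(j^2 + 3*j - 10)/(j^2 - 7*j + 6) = (j^2 + 3*j - 10)/(j^2 - 7*j + 6)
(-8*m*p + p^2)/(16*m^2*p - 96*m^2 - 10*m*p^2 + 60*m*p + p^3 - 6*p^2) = p/(-2*m*p + 12*m + p^2 - 6*p)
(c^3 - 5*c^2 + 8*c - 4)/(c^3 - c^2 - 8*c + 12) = (c - 1)/(c + 3)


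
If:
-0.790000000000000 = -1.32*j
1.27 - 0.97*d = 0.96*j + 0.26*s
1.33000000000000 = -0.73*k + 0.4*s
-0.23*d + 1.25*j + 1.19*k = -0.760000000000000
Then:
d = 0.41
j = 0.60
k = -1.19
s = 1.16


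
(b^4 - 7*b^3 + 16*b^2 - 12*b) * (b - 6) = b^5 - 13*b^4 + 58*b^3 - 108*b^2 + 72*b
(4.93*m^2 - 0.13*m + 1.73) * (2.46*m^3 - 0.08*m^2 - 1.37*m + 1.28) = 12.1278*m^5 - 0.7142*m^4 - 2.4879*m^3 + 6.3501*m^2 - 2.5365*m + 2.2144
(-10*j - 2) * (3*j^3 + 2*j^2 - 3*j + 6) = -30*j^4 - 26*j^3 + 26*j^2 - 54*j - 12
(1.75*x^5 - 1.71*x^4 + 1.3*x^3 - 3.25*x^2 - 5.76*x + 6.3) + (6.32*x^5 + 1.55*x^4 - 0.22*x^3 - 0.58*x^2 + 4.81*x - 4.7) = 8.07*x^5 - 0.16*x^4 + 1.08*x^3 - 3.83*x^2 - 0.95*x + 1.6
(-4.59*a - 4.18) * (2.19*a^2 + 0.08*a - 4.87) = -10.0521*a^3 - 9.5214*a^2 + 22.0189*a + 20.3566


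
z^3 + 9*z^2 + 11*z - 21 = (z - 1)*(z + 3)*(z + 7)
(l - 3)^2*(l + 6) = l^3 - 27*l + 54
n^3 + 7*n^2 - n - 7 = (n - 1)*(n + 1)*(n + 7)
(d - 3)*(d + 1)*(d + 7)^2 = d^4 + 12*d^3 + 18*d^2 - 140*d - 147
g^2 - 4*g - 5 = (g - 5)*(g + 1)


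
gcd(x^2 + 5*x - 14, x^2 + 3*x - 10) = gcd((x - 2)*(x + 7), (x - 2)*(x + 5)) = x - 2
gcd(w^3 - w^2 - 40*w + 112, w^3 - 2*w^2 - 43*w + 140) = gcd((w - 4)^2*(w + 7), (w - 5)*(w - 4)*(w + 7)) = w^2 + 3*w - 28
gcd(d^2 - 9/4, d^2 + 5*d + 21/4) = d + 3/2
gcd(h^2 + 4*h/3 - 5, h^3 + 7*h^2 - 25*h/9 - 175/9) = h - 5/3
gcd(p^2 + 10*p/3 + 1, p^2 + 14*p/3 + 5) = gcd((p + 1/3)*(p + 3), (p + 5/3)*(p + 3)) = p + 3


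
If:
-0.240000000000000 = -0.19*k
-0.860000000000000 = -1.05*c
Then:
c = 0.82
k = 1.26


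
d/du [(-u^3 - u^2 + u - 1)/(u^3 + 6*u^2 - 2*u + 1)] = (-5*u^4 + 2*u^3 - 4*u^2 + 10*u - 1)/(u^6 + 12*u^5 + 32*u^4 - 22*u^3 + 16*u^2 - 4*u + 1)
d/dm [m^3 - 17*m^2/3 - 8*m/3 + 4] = 3*m^2 - 34*m/3 - 8/3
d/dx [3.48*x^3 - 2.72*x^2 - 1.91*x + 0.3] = 10.44*x^2 - 5.44*x - 1.91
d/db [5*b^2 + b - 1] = 10*b + 1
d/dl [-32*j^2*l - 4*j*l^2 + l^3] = -32*j^2 - 8*j*l + 3*l^2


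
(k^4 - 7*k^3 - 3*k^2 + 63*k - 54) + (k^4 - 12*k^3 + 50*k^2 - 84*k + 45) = 2*k^4 - 19*k^3 + 47*k^2 - 21*k - 9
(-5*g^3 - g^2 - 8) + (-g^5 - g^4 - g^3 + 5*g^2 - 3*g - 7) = -g^5 - g^4 - 6*g^3 + 4*g^2 - 3*g - 15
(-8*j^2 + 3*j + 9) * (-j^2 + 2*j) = 8*j^4 - 19*j^3 - 3*j^2 + 18*j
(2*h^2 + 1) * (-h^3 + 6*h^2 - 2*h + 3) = -2*h^5 + 12*h^4 - 5*h^3 + 12*h^2 - 2*h + 3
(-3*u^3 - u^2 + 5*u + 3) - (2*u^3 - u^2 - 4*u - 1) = -5*u^3 + 9*u + 4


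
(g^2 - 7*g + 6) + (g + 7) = g^2 - 6*g + 13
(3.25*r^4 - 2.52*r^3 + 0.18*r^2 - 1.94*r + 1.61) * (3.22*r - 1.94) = 10.465*r^5 - 14.4194*r^4 + 5.4684*r^3 - 6.596*r^2 + 8.9478*r - 3.1234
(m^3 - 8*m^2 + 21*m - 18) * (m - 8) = m^4 - 16*m^3 + 85*m^2 - 186*m + 144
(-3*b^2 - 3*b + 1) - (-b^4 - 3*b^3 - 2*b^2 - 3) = b^4 + 3*b^3 - b^2 - 3*b + 4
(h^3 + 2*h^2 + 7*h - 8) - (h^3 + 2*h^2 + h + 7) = 6*h - 15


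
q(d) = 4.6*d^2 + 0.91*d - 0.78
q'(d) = 9.2*d + 0.91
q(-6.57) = 191.80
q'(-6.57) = -59.53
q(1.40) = 9.51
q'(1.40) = 13.79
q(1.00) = 4.73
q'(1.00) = 10.11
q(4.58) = 99.88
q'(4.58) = 43.05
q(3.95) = 74.59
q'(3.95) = 37.25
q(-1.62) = 9.82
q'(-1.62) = -13.99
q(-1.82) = 12.80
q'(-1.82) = -15.83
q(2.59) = 32.43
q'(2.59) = 24.74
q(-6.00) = 159.36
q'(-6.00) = -54.29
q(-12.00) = 650.70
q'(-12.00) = -109.49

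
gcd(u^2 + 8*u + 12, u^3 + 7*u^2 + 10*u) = u + 2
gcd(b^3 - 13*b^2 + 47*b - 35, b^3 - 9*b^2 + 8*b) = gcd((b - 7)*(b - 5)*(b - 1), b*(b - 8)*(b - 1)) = b - 1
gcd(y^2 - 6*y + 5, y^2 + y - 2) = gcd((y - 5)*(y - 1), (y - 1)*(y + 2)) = y - 1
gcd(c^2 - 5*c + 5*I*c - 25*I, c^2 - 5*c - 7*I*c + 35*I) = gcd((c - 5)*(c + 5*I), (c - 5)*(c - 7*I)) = c - 5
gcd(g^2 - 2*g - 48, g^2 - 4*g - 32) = g - 8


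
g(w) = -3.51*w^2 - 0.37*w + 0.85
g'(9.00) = -63.55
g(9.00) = -286.79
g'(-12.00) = 83.87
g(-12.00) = -500.15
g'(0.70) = -5.28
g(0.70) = -1.13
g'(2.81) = -20.10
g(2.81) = -27.91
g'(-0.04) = -0.09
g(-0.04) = 0.86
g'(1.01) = -7.46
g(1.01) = -3.10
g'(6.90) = -48.81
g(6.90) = -168.81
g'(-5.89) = 40.98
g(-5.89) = -118.74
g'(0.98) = -7.25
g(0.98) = -2.88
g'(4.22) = -29.99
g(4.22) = -63.22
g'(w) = -7.02*w - 0.37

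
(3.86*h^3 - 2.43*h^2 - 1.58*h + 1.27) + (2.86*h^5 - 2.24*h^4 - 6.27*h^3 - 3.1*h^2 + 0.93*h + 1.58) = 2.86*h^5 - 2.24*h^4 - 2.41*h^3 - 5.53*h^2 - 0.65*h + 2.85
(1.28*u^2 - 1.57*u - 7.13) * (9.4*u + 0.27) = 12.032*u^3 - 14.4124*u^2 - 67.4459*u - 1.9251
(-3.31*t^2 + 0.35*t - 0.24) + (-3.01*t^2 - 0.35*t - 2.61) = -6.32*t^2 - 2.85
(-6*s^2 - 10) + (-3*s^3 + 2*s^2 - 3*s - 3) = -3*s^3 - 4*s^2 - 3*s - 13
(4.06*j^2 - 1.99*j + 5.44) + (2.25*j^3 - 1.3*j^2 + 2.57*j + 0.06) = 2.25*j^3 + 2.76*j^2 + 0.58*j + 5.5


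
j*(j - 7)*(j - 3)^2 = j^4 - 13*j^3 + 51*j^2 - 63*j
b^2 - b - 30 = (b - 6)*(b + 5)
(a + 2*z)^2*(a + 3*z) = a^3 + 7*a^2*z + 16*a*z^2 + 12*z^3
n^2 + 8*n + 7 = (n + 1)*(n + 7)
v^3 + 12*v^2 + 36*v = v*(v + 6)^2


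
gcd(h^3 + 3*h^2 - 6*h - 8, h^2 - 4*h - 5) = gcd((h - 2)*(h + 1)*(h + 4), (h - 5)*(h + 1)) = h + 1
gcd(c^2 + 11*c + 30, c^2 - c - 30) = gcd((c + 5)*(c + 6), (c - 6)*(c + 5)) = c + 5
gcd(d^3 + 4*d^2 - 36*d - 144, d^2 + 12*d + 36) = d + 6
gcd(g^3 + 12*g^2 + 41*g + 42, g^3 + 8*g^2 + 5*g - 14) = g^2 + 9*g + 14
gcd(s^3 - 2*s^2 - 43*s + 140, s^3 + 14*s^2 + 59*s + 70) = s + 7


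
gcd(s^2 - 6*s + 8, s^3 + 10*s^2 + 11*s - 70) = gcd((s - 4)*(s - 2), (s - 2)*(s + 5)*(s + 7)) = s - 2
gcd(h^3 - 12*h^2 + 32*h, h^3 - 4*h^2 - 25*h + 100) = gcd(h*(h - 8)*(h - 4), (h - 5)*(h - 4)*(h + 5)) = h - 4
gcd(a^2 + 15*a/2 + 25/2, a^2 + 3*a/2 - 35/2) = a + 5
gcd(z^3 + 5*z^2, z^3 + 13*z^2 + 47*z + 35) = z + 5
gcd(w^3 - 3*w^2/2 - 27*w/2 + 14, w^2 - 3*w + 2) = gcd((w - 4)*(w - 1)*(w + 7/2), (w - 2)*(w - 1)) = w - 1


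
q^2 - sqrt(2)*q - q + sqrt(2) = (q - 1)*(q - sqrt(2))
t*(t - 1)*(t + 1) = t^3 - t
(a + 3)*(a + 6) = a^2 + 9*a + 18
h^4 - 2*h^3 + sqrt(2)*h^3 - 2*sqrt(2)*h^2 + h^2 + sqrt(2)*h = h*(h - 1)^2*(h + sqrt(2))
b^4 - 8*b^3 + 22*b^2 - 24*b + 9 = (b - 3)^2*(b - 1)^2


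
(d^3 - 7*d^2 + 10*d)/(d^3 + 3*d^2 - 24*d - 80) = d*(d - 2)/(d^2 + 8*d + 16)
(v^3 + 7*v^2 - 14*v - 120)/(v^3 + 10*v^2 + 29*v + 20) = (v^2 + 2*v - 24)/(v^2 + 5*v + 4)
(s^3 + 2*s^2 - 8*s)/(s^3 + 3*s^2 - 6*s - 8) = s/(s + 1)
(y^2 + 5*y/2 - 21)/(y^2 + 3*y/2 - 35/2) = (y + 6)/(y + 5)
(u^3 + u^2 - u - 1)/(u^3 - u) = (u + 1)/u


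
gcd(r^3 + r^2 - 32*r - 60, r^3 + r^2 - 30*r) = 1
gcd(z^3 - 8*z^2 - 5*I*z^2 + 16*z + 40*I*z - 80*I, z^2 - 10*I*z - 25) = z - 5*I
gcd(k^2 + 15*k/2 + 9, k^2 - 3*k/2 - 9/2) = k + 3/2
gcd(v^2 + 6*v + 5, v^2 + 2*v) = 1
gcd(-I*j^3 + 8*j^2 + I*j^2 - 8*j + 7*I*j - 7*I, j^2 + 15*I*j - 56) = j + 7*I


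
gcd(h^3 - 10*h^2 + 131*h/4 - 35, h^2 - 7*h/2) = h - 7/2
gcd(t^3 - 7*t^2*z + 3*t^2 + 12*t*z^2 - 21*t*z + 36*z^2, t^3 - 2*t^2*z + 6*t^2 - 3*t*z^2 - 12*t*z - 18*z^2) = -t + 3*z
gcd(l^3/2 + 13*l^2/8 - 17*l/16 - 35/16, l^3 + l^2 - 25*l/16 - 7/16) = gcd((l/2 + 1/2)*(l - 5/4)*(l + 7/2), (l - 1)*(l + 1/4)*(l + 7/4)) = 1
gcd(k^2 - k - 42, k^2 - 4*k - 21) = k - 7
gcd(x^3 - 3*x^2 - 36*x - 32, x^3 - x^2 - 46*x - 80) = x - 8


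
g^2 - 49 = (g - 7)*(g + 7)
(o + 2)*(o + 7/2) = o^2 + 11*o/2 + 7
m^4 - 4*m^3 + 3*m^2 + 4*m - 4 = (m - 2)^2*(m - 1)*(m + 1)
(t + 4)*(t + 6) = t^2 + 10*t + 24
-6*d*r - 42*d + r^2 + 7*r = (-6*d + r)*(r + 7)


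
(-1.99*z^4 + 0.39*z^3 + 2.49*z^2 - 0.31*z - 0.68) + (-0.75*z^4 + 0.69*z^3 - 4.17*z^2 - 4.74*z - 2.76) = -2.74*z^4 + 1.08*z^3 - 1.68*z^2 - 5.05*z - 3.44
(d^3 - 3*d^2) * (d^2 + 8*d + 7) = d^5 + 5*d^4 - 17*d^3 - 21*d^2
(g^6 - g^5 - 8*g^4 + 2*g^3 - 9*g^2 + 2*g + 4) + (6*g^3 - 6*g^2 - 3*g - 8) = g^6 - g^5 - 8*g^4 + 8*g^3 - 15*g^2 - g - 4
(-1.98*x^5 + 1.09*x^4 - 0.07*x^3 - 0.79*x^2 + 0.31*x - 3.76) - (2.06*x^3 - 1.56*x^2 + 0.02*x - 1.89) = -1.98*x^5 + 1.09*x^4 - 2.13*x^3 + 0.77*x^2 + 0.29*x - 1.87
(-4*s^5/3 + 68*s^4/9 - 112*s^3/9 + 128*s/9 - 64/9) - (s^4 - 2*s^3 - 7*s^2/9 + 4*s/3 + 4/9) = -4*s^5/3 + 59*s^4/9 - 94*s^3/9 + 7*s^2/9 + 116*s/9 - 68/9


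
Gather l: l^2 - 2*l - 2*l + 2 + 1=l^2 - 4*l + 3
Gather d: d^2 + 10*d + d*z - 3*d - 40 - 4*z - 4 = d^2 + d*(z + 7) - 4*z - 44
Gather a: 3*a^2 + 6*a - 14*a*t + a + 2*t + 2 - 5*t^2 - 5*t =3*a^2 + a*(7 - 14*t) - 5*t^2 - 3*t + 2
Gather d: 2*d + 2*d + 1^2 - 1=4*d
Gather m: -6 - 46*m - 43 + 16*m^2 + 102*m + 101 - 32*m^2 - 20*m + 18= -16*m^2 + 36*m + 70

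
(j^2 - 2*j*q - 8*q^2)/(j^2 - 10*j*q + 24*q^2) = (-j - 2*q)/(-j + 6*q)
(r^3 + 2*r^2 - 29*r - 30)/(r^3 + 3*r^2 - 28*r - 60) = (r + 1)/(r + 2)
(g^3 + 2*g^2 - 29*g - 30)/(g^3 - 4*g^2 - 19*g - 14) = (g^2 + g - 30)/(g^2 - 5*g - 14)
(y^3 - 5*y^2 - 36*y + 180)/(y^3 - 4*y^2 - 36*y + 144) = (y - 5)/(y - 4)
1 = 1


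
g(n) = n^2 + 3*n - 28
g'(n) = 2*n + 3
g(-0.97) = -29.97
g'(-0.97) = 1.06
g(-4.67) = -20.20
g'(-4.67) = -6.34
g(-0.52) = -29.29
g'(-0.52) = 1.96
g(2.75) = -12.19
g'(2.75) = 8.50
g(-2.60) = -29.04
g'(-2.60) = -2.20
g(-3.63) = -25.71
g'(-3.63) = -4.26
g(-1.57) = -30.25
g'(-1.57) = -0.14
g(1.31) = -22.35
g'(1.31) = 5.62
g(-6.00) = -10.00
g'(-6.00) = -9.00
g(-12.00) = 80.00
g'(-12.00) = -21.00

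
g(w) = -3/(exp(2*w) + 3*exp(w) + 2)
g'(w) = -3*(-2*exp(2*w) - 3*exp(w))/(exp(2*w) + 3*exp(w) + 2)^2 = (6*exp(w) + 9)*exp(w)/(exp(2*w) + 3*exp(w) + 2)^2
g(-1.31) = -1.04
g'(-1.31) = 0.34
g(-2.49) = -1.33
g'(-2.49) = 0.15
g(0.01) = -0.50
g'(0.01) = 0.42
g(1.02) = -0.17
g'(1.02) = 0.22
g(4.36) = -0.00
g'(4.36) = 0.00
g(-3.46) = -1.43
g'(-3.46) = 0.07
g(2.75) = -0.01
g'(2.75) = 0.02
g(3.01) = -0.01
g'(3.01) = 0.01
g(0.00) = -0.50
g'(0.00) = 0.42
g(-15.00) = -1.50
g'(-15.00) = 0.00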